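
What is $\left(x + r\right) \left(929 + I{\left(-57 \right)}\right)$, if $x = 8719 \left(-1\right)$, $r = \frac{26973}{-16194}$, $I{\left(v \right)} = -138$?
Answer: $- \frac{37235655023}{5398} \approx -6.898 \cdot 10^{6}$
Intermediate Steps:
$r = - \frac{8991}{5398}$ ($r = 26973 \left(- \frac{1}{16194}\right) = - \frac{8991}{5398} \approx -1.6656$)
$x = -8719$
$\left(x + r\right) \left(929 + I{\left(-57 \right)}\right) = \left(-8719 - \frac{8991}{5398}\right) \left(929 - 138\right) = \left(- \frac{47074153}{5398}\right) 791 = - \frac{37235655023}{5398}$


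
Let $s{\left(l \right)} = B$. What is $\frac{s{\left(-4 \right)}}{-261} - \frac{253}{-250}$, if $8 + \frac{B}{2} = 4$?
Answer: $\frac{68033}{65250} \approx 1.0427$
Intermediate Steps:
$B = -8$ ($B = -16 + 2 \cdot 4 = -16 + 8 = -8$)
$s{\left(l \right)} = -8$
$\frac{s{\left(-4 \right)}}{-261} - \frac{253}{-250} = - \frac{8}{-261} - \frac{253}{-250} = \left(-8\right) \left(- \frac{1}{261}\right) - - \frac{253}{250} = \frac{8}{261} + \frac{253}{250} = \frac{68033}{65250}$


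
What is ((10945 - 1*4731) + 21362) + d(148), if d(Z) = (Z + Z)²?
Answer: 115192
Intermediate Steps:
d(Z) = 4*Z² (d(Z) = (2*Z)² = 4*Z²)
((10945 - 1*4731) + 21362) + d(148) = ((10945 - 1*4731) + 21362) + 4*148² = ((10945 - 4731) + 21362) + 4*21904 = (6214 + 21362) + 87616 = 27576 + 87616 = 115192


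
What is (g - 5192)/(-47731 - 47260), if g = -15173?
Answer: 20365/94991 ≈ 0.21439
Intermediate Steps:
(g - 5192)/(-47731 - 47260) = (-15173 - 5192)/(-47731 - 47260) = -20365/(-94991) = -20365*(-1/94991) = 20365/94991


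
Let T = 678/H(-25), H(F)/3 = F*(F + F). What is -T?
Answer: -113/625 ≈ -0.18080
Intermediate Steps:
H(F) = 6*F² (H(F) = 3*(F*(F + F)) = 3*(F*(2*F)) = 3*(2*F²) = 6*F²)
T = 113/625 (T = 678/((6*(-25)²)) = 678/((6*625)) = 678/3750 = 678*(1/3750) = 113/625 ≈ 0.18080)
-T = -1*113/625 = -113/625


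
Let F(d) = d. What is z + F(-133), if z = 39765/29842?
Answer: -3929221/29842 ≈ -131.67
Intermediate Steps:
z = 39765/29842 (z = 39765*(1/29842) = 39765/29842 ≈ 1.3325)
z + F(-133) = 39765/29842 - 133 = -3929221/29842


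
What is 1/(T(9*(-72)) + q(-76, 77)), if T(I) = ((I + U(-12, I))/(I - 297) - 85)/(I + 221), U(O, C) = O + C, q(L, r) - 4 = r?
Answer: 134505/10921244 ≈ 0.012316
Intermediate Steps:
q(L, r) = 4 + r
U(O, C) = C + O
T(I) = (-85 + (-12 + 2*I)/(-297 + I))/(221 + I) (T(I) = ((I + (I - 12))/(I - 297) - 85)/(I + 221) = ((I + (-12 + I))/(-297 + I) - 85)/(221 + I) = ((-12 + 2*I)/(-297 + I) - 85)/(221 + I) = (-85 + (-12 + 2*I)/(-297 + I))/(221 + I))
1/(T(9*(-72)) + q(-76, 77)) = 1/((-25233 + 83*(9*(-72)))/(65637 - (9*(-72))² + 76*(9*(-72))) + (4 + 77)) = 1/((-25233 + 83*(-648))/(65637 - 1*(-648)² + 76*(-648)) + 81) = 1/((-25233 - 53784)/(65637 - 1*419904 - 49248) + 81) = 1/(-79017/(65637 - 419904 - 49248) + 81) = 1/(-79017/(-403515) + 81) = 1/(-1/403515*(-79017) + 81) = 1/(26339/134505 + 81) = 1/(10921244/134505) = 134505/10921244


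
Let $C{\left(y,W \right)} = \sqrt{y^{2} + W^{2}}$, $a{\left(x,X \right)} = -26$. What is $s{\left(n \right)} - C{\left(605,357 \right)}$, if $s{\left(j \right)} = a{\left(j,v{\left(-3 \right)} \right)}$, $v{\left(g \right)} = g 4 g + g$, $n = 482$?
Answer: $-26 - \sqrt{493474} \approx -728.48$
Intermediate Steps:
$v{\left(g \right)} = g + 4 g^{2}$ ($v{\left(g \right)} = 4 g^{2} + g = g + 4 g^{2}$)
$s{\left(j \right)} = -26$
$C{\left(y,W \right)} = \sqrt{W^{2} + y^{2}}$
$s{\left(n \right)} - C{\left(605,357 \right)} = -26 - \sqrt{357^{2} + 605^{2}} = -26 - \sqrt{127449 + 366025} = -26 - \sqrt{493474}$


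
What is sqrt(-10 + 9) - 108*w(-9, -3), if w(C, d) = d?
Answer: 324 + I ≈ 324.0 + 1.0*I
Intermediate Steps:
sqrt(-10 + 9) - 108*w(-9, -3) = sqrt(-10 + 9) - 108*(-3) = sqrt(-1) + 324 = I + 324 = 324 + I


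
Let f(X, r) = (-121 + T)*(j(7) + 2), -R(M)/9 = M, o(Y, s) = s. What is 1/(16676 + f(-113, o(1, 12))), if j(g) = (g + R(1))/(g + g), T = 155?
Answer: 7/117174 ≈ 5.9740e-5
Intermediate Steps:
R(M) = -9*M
j(g) = (-9 + g)/(2*g) (j(g) = (g - 9*1)/(g + g) = (g - 9)/((2*g)) = (-9 + g)*(1/(2*g)) = (-9 + g)/(2*g))
f(X, r) = 442/7 (f(X, r) = (-121 + 155)*((½)*(-9 + 7)/7 + 2) = 34*((½)*(⅐)*(-2) + 2) = 34*(-⅐ + 2) = 34*(13/7) = 442/7)
1/(16676 + f(-113, o(1, 12))) = 1/(16676 + 442/7) = 1/(117174/7) = 7/117174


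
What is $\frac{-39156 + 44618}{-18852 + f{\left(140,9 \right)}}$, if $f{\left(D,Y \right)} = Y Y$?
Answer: $- \frac{5462}{18771} \approx -0.29098$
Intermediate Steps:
$f{\left(D,Y \right)} = Y^{2}$
$\frac{-39156 + 44618}{-18852 + f{\left(140,9 \right)}} = \frac{-39156 + 44618}{-18852 + 9^{2}} = \frac{5462}{-18852 + 81} = \frac{5462}{-18771} = 5462 \left(- \frac{1}{18771}\right) = - \frac{5462}{18771}$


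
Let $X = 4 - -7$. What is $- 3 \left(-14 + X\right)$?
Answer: $9$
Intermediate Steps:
$X = 11$ ($X = 4 + 7 = 11$)
$- 3 \left(-14 + X\right) = - 3 \left(-14 + 11\right) = \left(-3\right) \left(-3\right) = 9$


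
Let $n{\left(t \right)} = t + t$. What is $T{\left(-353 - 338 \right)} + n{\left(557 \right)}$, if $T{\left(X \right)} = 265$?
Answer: $1379$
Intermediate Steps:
$n{\left(t \right)} = 2 t$
$T{\left(-353 - 338 \right)} + n{\left(557 \right)} = 265 + 2 \cdot 557 = 265 + 1114 = 1379$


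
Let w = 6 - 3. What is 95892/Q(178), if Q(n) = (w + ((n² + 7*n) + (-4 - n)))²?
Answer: 31964/357542667 ≈ 8.9399e-5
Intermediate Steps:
w = 3
Q(n) = (-1 + n² + 6*n)² (Q(n) = (3 + ((n² + 7*n) + (-4 - n)))² = (3 + (-4 + n² + 6*n))² = (-1 + n² + 6*n)²)
95892/Q(178) = 95892/((-1 + 178² + 6*178)²) = 95892/((-1 + 31684 + 1068)²) = 95892/(32751²) = 95892/1072628001 = 95892*(1/1072628001) = 31964/357542667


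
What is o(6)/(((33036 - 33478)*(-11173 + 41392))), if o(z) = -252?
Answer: 6/318019 ≈ 1.8867e-5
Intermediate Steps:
o(6)/(((33036 - 33478)*(-11173 + 41392))) = -252*1/((-11173 + 41392)*(33036 - 33478)) = -252/((-442*30219)) = -252/(-13356798) = -252*(-1/13356798) = 6/318019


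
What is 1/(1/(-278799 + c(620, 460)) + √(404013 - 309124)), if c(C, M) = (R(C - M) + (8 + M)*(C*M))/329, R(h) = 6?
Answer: -280312935/3375253771969309016 + 35570548451025*√94889/3375253771969309016 ≈ 0.0032463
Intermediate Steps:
c(C, M) = 6/329 + C*M*(8 + M)/329 (c(C, M) = (6 + (8 + M)*(C*M))/329 = (6 + C*M*(8 + M))*(1/329) = 6/329 + C*M*(8 + M)/329)
1/(1/(-278799 + c(620, 460)) + √(404013 - 309124)) = 1/(1/(-278799 + (6/329 + (1/329)*620*460² + (8/329)*620*460)) + √(404013 - 309124)) = 1/(1/(-278799 + (6/329 + (1/329)*620*211600 + 2281600/329)) + √94889) = 1/(1/(-278799 + (6/329 + 131192000/329 + 2281600/329)) + √94889) = 1/(1/(-278799 + 19067658/47) + √94889) = 1/(1/(5964105/47) + √94889) = 1/(47/5964105 + √94889)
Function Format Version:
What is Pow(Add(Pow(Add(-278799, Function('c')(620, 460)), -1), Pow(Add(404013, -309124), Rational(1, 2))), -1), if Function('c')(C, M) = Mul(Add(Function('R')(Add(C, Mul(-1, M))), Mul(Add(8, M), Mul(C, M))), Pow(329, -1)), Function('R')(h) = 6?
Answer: Add(Rational(-280312935, 3375253771969309016), Mul(Rational(35570548451025, 3375253771969309016), Pow(94889, Rational(1, 2)))) ≈ 0.0032463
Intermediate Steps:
Function('c')(C, M) = Add(Rational(6, 329), Mul(Rational(1, 329), C, M, Add(8, M))) (Function('c')(C, M) = Mul(Add(6, Mul(Add(8, M), Mul(C, M))), Pow(329, -1)) = Mul(Add(6, Mul(C, M, Add(8, M))), Rational(1, 329)) = Add(Rational(6, 329), Mul(Rational(1, 329), C, M, Add(8, M))))
Pow(Add(Pow(Add(-278799, Function('c')(620, 460)), -1), Pow(Add(404013, -309124), Rational(1, 2))), -1) = Pow(Add(Pow(Add(-278799, Add(Rational(6, 329), Mul(Rational(1, 329), 620, Pow(460, 2)), Mul(Rational(8, 329), 620, 460))), -1), Pow(Add(404013, -309124), Rational(1, 2))), -1) = Pow(Add(Pow(Add(-278799, Add(Rational(6, 329), Mul(Rational(1, 329), 620, 211600), Rational(2281600, 329))), -1), Pow(94889, Rational(1, 2))), -1) = Pow(Add(Pow(Add(-278799, Add(Rational(6, 329), Rational(131192000, 329), Rational(2281600, 329))), -1), Pow(94889, Rational(1, 2))), -1) = Pow(Add(Pow(Add(-278799, Rational(19067658, 47)), -1), Pow(94889, Rational(1, 2))), -1) = Pow(Add(Pow(Rational(5964105, 47), -1), Pow(94889, Rational(1, 2))), -1) = Pow(Add(Rational(47, 5964105), Pow(94889, Rational(1, 2))), -1)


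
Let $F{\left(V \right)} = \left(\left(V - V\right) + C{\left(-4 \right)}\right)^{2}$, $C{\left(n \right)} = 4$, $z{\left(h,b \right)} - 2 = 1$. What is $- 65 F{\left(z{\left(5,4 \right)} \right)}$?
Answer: $-1040$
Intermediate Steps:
$z{\left(h,b \right)} = 3$ ($z{\left(h,b \right)} = 2 + 1 = 3$)
$F{\left(V \right)} = 16$ ($F{\left(V \right)} = \left(\left(V - V\right) + 4\right)^{2} = \left(0 + 4\right)^{2} = 4^{2} = 16$)
$- 65 F{\left(z{\left(5,4 \right)} \right)} = \left(-65\right) 16 = -1040$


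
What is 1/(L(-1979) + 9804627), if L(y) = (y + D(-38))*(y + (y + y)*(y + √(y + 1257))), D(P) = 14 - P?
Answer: -7540172727/113729409647001609574 - 72457127*I*√2/113729409647001609574 ≈ -6.6299e-11 - 9.01e-13*I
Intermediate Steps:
L(y) = (52 + y)*(y + 2*y*(y + √(1257 + y))) (L(y) = (y + (14 - 1*(-38)))*(y + (y + y)*(y + √(y + 1257))) = (y + (14 + 38))*(y + (2*y)*(y + √(1257 + y))) = (y + 52)*(y + 2*y*(y + √(1257 + y))) = (52 + y)*(y + 2*y*(y + √(1257 + y))))
1/(L(-1979) + 9804627) = 1/(-1979*(52 + 2*(-1979)² + 104*√(1257 - 1979) + 105*(-1979) + 2*(-1979)*√(1257 - 1979)) + 9804627) = 1/(-1979*(52 + 2*3916441 + 104*√(-722) - 207795 + 2*(-1979)*√(-722)) + 9804627) = 1/(-1979*(52 + 7832882 + 104*(19*I*√2) - 207795 + 2*(-1979)*(19*I*√2)) + 9804627) = 1/(-1979*(52 + 7832882 + 1976*I*√2 - 207795 - 75202*I*√2) + 9804627) = 1/(-1979*(7625139 - 73226*I*√2) + 9804627) = 1/((-15090150081 + 144914254*I*√2) + 9804627) = 1/(-15080345454 + 144914254*I*√2)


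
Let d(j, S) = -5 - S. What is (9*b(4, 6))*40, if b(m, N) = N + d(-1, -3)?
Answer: 1440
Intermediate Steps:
b(m, N) = -2 + N (b(m, N) = N + (-5 - 1*(-3)) = N + (-5 + 3) = N - 2 = -2 + N)
(9*b(4, 6))*40 = (9*(-2 + 6))*40 = (9*4)*40 = 36*40 = 1440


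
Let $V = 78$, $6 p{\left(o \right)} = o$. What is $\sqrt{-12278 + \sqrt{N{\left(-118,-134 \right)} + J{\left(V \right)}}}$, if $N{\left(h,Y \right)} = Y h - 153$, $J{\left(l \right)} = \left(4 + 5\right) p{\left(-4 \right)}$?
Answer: $\sqrt{-12278 + \sqrt{15653}} \approx 110.24 i$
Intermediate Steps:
$p{\left(o \right)} = \frac{o}{6}$
$J{\left(l \right)} = -6$ ($J{\left(l \right)} = \left(4 + 5\right) \frac{1}{6} \left(-4\right) = 9 \left(- \frac{2}{3}\right) = -6$)
$N{\left(h,Y \right)} = -153 + Y h$
$\sqrt{-12278 + \sqrt{N{\left(-118,-134 \right)} + J{\left(V \right)}}} = \sqrt{-12278 + \sqrt{\left(-153 - -15812\right) - 6}} = \sqrt{-12278 + \sqrt{\left(-153 + 15812\right) - 6}} = \sqrt{-12278 + \sqrt{15659 - 6}} = \sqrt{-12278 + \sqrt{15653}}$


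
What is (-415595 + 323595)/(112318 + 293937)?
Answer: -18400/81251 ≈ -0.22646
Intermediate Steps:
(-415595 + 323595)/(112318 + 293937) = -92000/406255 = -92000*1/406255 = -18400/81251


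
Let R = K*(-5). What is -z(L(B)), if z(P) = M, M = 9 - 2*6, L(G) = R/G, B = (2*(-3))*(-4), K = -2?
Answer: 3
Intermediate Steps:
R = 10 (R = -2*(-5) = 10)
B = 24 (B = -6*(-4) = 24)
L(G) = 10/G
M = -3 (M = 9 - 12 = -3)
z(P) = -3
-z(L(B)) = -1*(-3) = 3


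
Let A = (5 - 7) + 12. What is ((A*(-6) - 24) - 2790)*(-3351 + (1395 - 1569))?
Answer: 10130850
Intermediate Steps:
A = 10 (A = -2 + 12 = 10)
((A*(-6) - 24) - 2790)*(-3351 + (1395 - 1569)) = ((10*(-6) - 24) - 2790)*(-3351 + (1395 - 1569)) = ((-60 - 24) - 2790)*(-3351 - 174) = (-84 - 2790)*(-3525) = -2874*(-3525) = 10130850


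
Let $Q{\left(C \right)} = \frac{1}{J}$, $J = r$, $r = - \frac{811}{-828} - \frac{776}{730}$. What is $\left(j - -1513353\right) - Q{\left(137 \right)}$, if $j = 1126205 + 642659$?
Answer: $\frac{82872999253}{25249} \approx 3.2822 \cdot 10^{6}$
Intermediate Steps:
$j = 1768864$
$r = - \frac{25249}{302220}$ ($r = \left(-811\right) \left(- \frac{1}{828}\right) - \frac{388}{365} = \frac{811}{828} - \frac{388}{365} = - \frac{25249}{302220} \approx -0.083545$)
$J = - \frac{25249}{302220} \approx -0.083545$
$Q{\left(C \right)} = - \frac{302220}{25249}$ ($Q{\left(C \right)} = \frac{1}{- \frac{25249}{302220}} = - \frac{302220}{25249}$)
$\left(j - -1513353\right) - Q{\left(137 \right)} = \left(1768864 - -1513353\right) - - \frac{302220}{25249} = \left(1768864 + 1513353\right) + \frac{302220}{25249} = 3282217 + \frac{302220}{25249} = \frac{82872999253}{25249}$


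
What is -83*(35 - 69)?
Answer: 2822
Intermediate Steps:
-83*(35 - 69) = -83*(-34) = 2822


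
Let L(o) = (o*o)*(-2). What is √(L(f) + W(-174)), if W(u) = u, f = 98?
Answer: I*√19382 ≈ 139.22*I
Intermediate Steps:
L(o) = -2*o² (L(o) = o²*(-2) = -2*o²)
√(L(f) + W(-174)) = √(-2*98² - 174) = √(-2*9604 - 174) = √(-19208 - 174) = √(-19382) = I*√19382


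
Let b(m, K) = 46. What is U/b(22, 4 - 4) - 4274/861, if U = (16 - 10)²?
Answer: -82804/19803 ≈ -4.1814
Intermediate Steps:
U = 36 (U = 6² = 36)
U/b(22, 4 - 4) - 4274/861 = 36/46 - 4274/861 = 36*(1/46) - 4274*1/861 = 18/23 - 4274/861 = -82804/19803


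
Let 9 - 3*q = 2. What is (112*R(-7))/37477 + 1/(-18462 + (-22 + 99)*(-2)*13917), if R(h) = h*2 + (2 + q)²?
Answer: 415907836753/29128496657832 ≈ 0.014278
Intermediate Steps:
q = 7/3 (q = 3 - ⅓*2 = 3 - ⅔ = 7/3 ≈ 2.3333)
R(h) = 169/9 + 2*h (R(h) = h*2 + (2 + 7/3)² = 2*h + (13/3)² = 2*h + 169/9 = 169/9 + 2*h)
(112*R(-7))/37477 + 1/(-18462 + (-22 + 99)*(-2)*13917) = (112*(169/9 + 2*(-7)))/37477 + 1/(-18462 + (-22 + 99)*(-2)*13917) = (112*(169/9 - 14))*(1/37477) + (1/13917)/(-18462 + 77*(-2)) = (112*(43/9))*(1/37477) + (1/13917)/(-18462 - 154) = (4816/9)*(1/37477) + (1/13917)/(-18616) = 4816/337293 - 1/18616*1/13917 = 4816/337293 - 1/259078872 = 415907836753/29128496657832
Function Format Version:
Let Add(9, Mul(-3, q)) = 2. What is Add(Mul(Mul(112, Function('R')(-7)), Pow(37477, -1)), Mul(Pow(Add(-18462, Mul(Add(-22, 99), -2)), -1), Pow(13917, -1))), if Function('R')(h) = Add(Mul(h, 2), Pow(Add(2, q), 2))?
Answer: Rational(415907836753, 29128496657832) ≈ 0.014278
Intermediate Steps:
q = Rational(7, 3) (q = Add(3, Mul(Rational(-1, 3), 2)) = Add(3, Rational(-2, 3)) = Rational(7, 3) ≈ 2.3333)
Function('R')(h) = Add(Rational(169, 9), Mul(2, h)) (Function('R')(h) = Add(Mul(h, 2), Pow(Add(2, Rational(7, 3)), 2)) = Add(Mul(2, h), Pow(Rational(13, 3), 2)) = Add(Mul(2, h), Rational(169, 9)) = Add(Rational(169, 9), Mul(2, h)))
Add(Mul(Mul(112, Function('R')(-7)), Pow(37477, -1)), Mul(Pow(Add(-18462, Mul(Add(-22, 99), -2)), -1), Pow(13917, -1))) = Add(Mul(Mul(112, Add(Rational(169, 9), Mul(2, -7))), Pow(37477, -1)), Mul(Pow(Add(-18462, Mul(Add(-22, 99), -2)), -1), Pow(13917, -1))) = Add(Mul(Mul(112, Add(Rational(169, 9), -14)), Rational(1, 37477)), Mul(Pow(Add(-18462, Mul(77, -2)), -1), Rational(1, 13917))) = Add(Mul(Mul(112, Rational(43, 9)), Rational(1, 37477)), Mul(Pow(Add(-18462, -154), -1), Rational(1, 13917))) = Add(Mul(Rational(4816, 9), Rational(1, 37477)), Mul(Pow(-18616, -1), Rational(1, 13917))) = Add(Rational(4816, 337293), Mul(Rational(-1, 18616), Rational(1, 13917))) = Add(Rational(4816, 337293), Rational(-1, 259078872)) = Rational(415907836753, 29128496657832)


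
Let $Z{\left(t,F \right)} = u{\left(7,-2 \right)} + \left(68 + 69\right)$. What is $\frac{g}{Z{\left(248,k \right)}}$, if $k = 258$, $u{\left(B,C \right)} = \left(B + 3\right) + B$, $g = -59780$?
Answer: $- \frac{4270}{11} \approx -388.18$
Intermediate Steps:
$u{\left(B,C \right)} = 3 + 2 B$ ($u{\left(B,C \right)} = \left(3 + B\right) + B = 3 + 2 B$)
$Z{\left(t,F \right)} = 154$ ($Z{\left(t,F \right)} = \left(3 + 2 \cdot 7\right) + \left(68 + 69\right) = \left(3 + 14\right) + 137 = 17 + 137 = 154$)
$\frac{g}{Z{\left(248,k \right)}} = - \frac{59780}{154} = \left(-59780\right) \frac{1}{154} = - \frac{4270}{11}$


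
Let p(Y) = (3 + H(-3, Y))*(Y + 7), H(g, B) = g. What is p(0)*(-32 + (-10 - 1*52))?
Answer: 0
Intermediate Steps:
p(Y) = 0 (p(Y) = (3 - 3)*(Y + 7) = 0*(7 + Y) = 0)
p(0)*(-32 + (-10 - 1*52)) = 0*(-32 + (-10 - 1*52)) = 0*(-32 + (-10 - 52)) = 0*(-32 - 62) = 0*(-94) = 0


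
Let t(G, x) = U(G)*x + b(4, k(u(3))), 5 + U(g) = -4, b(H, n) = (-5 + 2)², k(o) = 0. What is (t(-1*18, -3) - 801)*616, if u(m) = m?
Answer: -471240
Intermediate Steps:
b(H, n) = 9 (b(H, n) = (-3)² = 9)
U(g) = -9 (U(g) = -5 - 4 = -9)
t(G, x) = 9 - 9*x (t(G, x) = -9*x + 9 = 9 - 9*x)
(t(-1*18, -3) - 801)*616 = ((9 - 9*(-3)) - 801)*616 = ((9 + 27) - 801)*616 = (36 - 801)*616 = -765*616 = -471240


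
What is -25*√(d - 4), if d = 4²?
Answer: -50*√3 ≈ -86.603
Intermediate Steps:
d = 16
-25*√(d - 4) = -25*√(16 - 4) = -50*√3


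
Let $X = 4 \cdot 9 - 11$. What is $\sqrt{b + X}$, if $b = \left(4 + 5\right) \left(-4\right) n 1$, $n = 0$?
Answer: $5$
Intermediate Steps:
$X = 25$ ($X = 36 - 11 = 25$)
$b = 0$ ($b = \left(4 + 5\right) \left(-4\right) 0 \cdot 1 = 9 \left(-4\right) 0 \cdot 1 = \left(-36\right) 0 \cdot 1 = 0 \cdot 1 = 0$)
$\sqrt{b + X} = \sqrt{0 + 25} = \sqrt{25} = 5$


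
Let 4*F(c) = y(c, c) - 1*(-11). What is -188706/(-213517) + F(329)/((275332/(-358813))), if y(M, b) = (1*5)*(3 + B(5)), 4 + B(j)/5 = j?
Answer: -217612896459/13832485328 ≈ -15.732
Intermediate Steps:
B(j) = -20 + 5*j
y(M, b) = 40 (y(M, b) = (1*5)*(3 + (-20 + 5*5)) = 5*(3 + (-20 + 25)) = 5*(3 + 5) = 5*8 = 40)
F(c) = 51/4 (F(c) = (40 - 1*(-11))/4 = (40 + 11)/4 = (¼)*51 = 51/4)
-188706/(-213517) + F(329)/((275332/(-358813))) = -188706/(-213517) + 51/(4*((275332/(-358813)))) = -188706*(-1/213517) + 51/(4*((275332*(-1/358813)))) = 188706/213517 + 51/(4*(-275332/358813)) = 188706/213517 + (51/4)*(-358813/275332) = 188706/213517 - 1076439/64784 = -217612896459/13832485328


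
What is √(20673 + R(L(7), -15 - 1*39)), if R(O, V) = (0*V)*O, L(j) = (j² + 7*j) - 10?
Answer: 3*√2297 ≈ 143.78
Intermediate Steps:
L(j) = -10 + j² + 7*j
R(O, V) = 0 (R(O, V) = 0*O = 0)
√(20673 + R(L(7), -15 - 1*39)) = √(20673 + 0) = √20673 = 3*√2297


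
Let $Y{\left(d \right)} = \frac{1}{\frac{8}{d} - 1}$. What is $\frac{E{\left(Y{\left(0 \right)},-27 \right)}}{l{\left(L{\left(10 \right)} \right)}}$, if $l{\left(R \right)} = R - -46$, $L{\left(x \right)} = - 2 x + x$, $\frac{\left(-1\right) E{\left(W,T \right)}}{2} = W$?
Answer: $0$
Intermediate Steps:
$Y{\left(d \right)} = \frac{1}{-1 + \frac{8}{d}}$
$E{\left(W,T \right)} = - 2 W$
$L{\left(x \right)} = - x$
$l{\left(R \right)} = 46 + R$ ($l{\left(R \right)} = R + 46 = 46 + R$)
$\frac{E{\left(Y{\left(0 \right)},-27 \right)}}{l{\left(L{\left(10 \right)} \right)}} = \frac{\left(-2\right) \left(\left(-1\right) 0 \frac{1}{-8 + 0}\right)}{46 - 10} = \frac{\left(-2\right) \left(\left(-1\right) 0 \frac{1}{-8}\right)}{46 - 10} = \frac{\left(-2\right) \left(\left(-1\right) 0 \left(- \frac{1}{8}\right)\right)}{36} = \left(-2\right) 0 \cdot \frac{1}{36} = 0 \cdot \frac{1}{36} = 0$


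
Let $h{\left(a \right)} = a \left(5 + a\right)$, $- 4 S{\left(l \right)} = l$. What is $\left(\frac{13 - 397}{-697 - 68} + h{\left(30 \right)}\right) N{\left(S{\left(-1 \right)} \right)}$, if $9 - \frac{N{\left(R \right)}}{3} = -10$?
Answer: $\frac{5089682}{85} \approx 59879.0$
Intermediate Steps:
$S{\left(l \right)} = - \frac{l}{4}$
$N{\left(R \right)} = 57$ ($N{\left(R \right)} = 27 - -30 = 27 + 30 = 57$)
$\left(\frac{13 - 397}{-697 - 68} + h{\left(30 \right)}\right) N{\left(S{\left(-1 \right)} \right)} = \left(\frac{13 - 397}{-697 - 68} + 30 \left(5 + 30\right)\right) 57 = \left(- \frac{384}{-765} + 30 \cdot 35\right) 57 = \left(\left(-384\right) \left(- \frac{1}{765}\right) + 1050\right) 57 = \left(\frac{128}{255} + 1050\right) 57 = \frac{267878}{255} \cdot 57 = \frac{5089682}{85}$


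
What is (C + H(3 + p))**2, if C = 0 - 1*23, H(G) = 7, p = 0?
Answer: 256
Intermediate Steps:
C = -23 (C = 0 - 23 = -23)
(C + H(3 + p))**2 = (-23 + 7)**2 = (-16)**2 = 256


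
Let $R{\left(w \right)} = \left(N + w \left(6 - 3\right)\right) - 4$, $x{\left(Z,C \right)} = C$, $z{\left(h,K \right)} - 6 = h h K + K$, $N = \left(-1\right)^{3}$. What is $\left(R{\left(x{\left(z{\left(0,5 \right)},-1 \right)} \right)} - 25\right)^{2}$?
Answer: $1089$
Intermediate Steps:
$N = -1$
$z{\left(h,K \right)} = 6 + K + K h^{2}$ ($z{\left(h,K \right)} = 6 + \left(h h K + K\right) = 6 + \left(h^{2} K + K\right) = 6 + \left(K h^{2} + K\right) = 6 + \left(K + K h^{2}\right) = 6 + K + K h^{2}$)
$R{\left(w \right)} = -5 + 3 w$ ($R{\left(w \right)} = \left(-1 + w \left(6 - 3\right)\right) - 4 = \left(-1 + w 3\right) - 4 = \left(-1 + 3 w\right) - 4 = -5 + 3 w$)
$\left(R{\left(x{\left(z{\left(0,5 \right)},-1 \right)} \right)} - 25\right)^{2} = \left(\left(-5 + 3 \left(-1\right)\right) - 25\right)^{2} = \left(\left(-5 - 3\right) - 25\right)^{2} = \left(-8 - 25\right)^{2} = \left(-33\right)^{2} = 1089$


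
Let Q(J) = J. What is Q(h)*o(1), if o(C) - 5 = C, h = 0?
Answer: 0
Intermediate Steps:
o(C) = 5 + C
Q(h)*o(1) = 0*(5 + 1) = 0*6 = 0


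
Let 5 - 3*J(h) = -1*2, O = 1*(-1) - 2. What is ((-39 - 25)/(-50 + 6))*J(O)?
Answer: 112/33 ≈ 3.3939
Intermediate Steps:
O = -3 (O = -1 - 2 = -3)
J(h) = 7/3 (J(h) = 5/3 - (-1)*2/3 = 5/3 - 1/3*(-2) = 5/3 + 2/3 = 7/3)
((-39 - 25)/(-50 + 6))*J(O) = ((-39 - 25)/(-50 + 6))*(7/3) = -64/(-44)*(7/3) = -64*(-1/44)*(7/3) = (16/11)*(7/3) = 112/33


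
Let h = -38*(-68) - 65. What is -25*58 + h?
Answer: 1069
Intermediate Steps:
h = 2519 (h = 2584 - 65 = 2519)
-25*58 + h = -25*58 + 2519 = -1450 + 2519 = 1069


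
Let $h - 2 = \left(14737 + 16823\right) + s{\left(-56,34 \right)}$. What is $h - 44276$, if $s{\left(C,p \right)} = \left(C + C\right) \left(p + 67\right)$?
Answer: $-24026$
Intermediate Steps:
$s{\left(C,p \right)} = 2 C \left(67 + p\right)$
$h = 20250$ ($h = 2 + \left(\left(14737 + 16823\right) + 2 \left(-56\right) \left(67 + 34\right)\right) = 2 + \left(31560 + 2 \left(-56\right) 101\right) = 2 + \left(31560 - 11312\right) = 2 + 20248 = 20250$)
$h - 44276 = 20250 - 44276 = -24026$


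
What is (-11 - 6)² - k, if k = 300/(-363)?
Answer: 35069/121 ≈ 289.83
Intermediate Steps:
k = -100/121 (k = 300*(-1/363) = -100/121 ≈ -0.82645)
(-11 - 6)² - k = (-11 - 6)² - 1*(-100/121) = (-17)² + 100/121 = 289 + 100/121 = 35069/121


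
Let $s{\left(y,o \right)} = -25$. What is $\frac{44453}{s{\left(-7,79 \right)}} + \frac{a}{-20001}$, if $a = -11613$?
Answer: $- \frac{296271376}{166675} \approx -1777.5$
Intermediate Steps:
$\frac{44453}{s{\left(-7,79 \right)}} + \frac{a}{-20001} = \frac{44453}{-25} - \frac{11613}{-20001} = 44453 \left(- \frac{1}{25}\right) - - \frac{3871}{6667} = - \frac{44453}{25} + \frac{3871}{6667} = - \frac{296271376}{166675}$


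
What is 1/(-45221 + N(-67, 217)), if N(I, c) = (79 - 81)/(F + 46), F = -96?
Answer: -25/1130524 ≈ -2.2114e-5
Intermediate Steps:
N(I, c) = 1/25 (N(I, c) = (79 - 81)/(-96 + 46) = -2/(-50) = -2*(-1/50) = 1/25)
1/(-45221 + N(-67, 217)) = 1/(-45221 + 1/25) = 1/(-1130524/25) = -25/1130524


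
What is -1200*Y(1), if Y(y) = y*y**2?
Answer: -1200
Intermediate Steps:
Y(y) = y**3
-1200*Y(1) = -1200*1**3 = -1200*1 = -1200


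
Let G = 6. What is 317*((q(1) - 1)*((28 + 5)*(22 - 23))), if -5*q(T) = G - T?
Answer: 20922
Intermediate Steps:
q(T) = -6/5 + T/5 (q(T) = -(6 - T)/5 = -6/5 + T/5)
317*((q(1) - 1)*((28 + 5)*(22 - 23))) = 317*(((-6/5 + (1/5)*1) - 1)*((28 + 5)*(22 - 23))) = 317*(((-6/5 + 1/5) - 1)*(33*(-1))) = 317*((-1 - 1)*(-33)) = 317*(-2*(-33)) = 317*66 = 20922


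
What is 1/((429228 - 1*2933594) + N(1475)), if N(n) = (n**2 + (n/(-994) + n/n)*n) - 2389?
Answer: -994/329852695 ≈ -3.0135e-6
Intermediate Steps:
N(n) = -2389 + n**2 + n*(1 - n/994) (N(n) = (n**2 + (n*(-1/994) + 1)*n) - 2389 = (n**2 + (-n/994 + 1)*n) - 2389 = (n**2 + (1 - n/994)*n) - 2389 = (n**2 + n*(1 - n/994)) - 2389 = -2389 + n**2 + n*(1 - n/994))
1/((429228 - 1*2933594) + N(1475)) = 1/((429228 - 1*2933594) + (-2389 + 1475 + (993/994)*1475**2)) = 1/((429228 - 2933594) + (-2389 + 1475 + (993/994)*2175625)) = 1/(-2504366 + (-2389 + 1475 + 2160395625/994)) = 1/(-2504366 + 2159487109/994) = 1/(-329852695/994) = -994/329852695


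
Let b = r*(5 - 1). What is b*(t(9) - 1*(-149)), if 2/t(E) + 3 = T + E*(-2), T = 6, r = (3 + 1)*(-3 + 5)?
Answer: 71456/15 ≈ 4763.7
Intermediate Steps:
r = 8 (r = 4*2 = 8)
t(E) = 2/(3 - 2*E) (t(E) = 2/(-3 + (6 + E*(-2))) = 2/(-3 + (6 - 2*E)) = 2/(3 - 2*E))
b = 32 (b = 8*(5 - 1) = 8*4 = 32)
b*(t(9) - 1*(-149)) = 32*(-2/(-3 + 2*9) - 1*(-149)) = 32*(-2/(-3 + 18) + 149) = 32*(-2/15 + 149) = 32*(2233/15) = 71456/15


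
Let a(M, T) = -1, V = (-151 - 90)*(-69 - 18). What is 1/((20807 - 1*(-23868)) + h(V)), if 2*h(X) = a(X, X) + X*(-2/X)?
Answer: 2/89347 ≈ 2.2385e-5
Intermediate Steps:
V = 20967 (V = -241*(-87) = 20967)
h(X) = -3/2 (h(X) = (-1 + X*(-2/X))/2 = (-1 - 2)/2 = (½)*(-3) = -3/2)
1/((20807 - 1*(-23868)) + h(V)) = 1/((20807 - 1*(-23868)) - 3/2) = 1/((20807 + 23868) - 3/2) = 1/(44675 - 3/2) = 1/(89347/2) = 2/89347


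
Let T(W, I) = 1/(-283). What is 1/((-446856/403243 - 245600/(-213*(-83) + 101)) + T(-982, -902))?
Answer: -101450696641/1514147846819 ≈ -0.067002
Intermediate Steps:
T(W, I) = -1/283
1/((-446856/403243 - 245600/(-213*(-83) + 101)) + T(-982, -902)) = 1/((-446856/403243 - 245600/(-213*(-83) + 101)) - 1/283) = 1/((-446856*1/403243 - 245600/(17679 + 101)) - 1/283) = 1/((-446856/403243 - 245600/17780) - 1/283) = 1/((-446856/403243 - 245600*1/17780) - 1/283) = 1/((-446856/403243 - 12280/889) - 1/283) = 1/(-5349079024/358483027 - 1/283) = 1/(-1514147846819/101450696641) = -101450696641/1514147846819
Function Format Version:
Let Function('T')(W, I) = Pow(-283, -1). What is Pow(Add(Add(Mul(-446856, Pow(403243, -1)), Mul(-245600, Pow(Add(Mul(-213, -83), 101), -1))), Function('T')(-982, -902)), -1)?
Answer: Rational(-101450696641, 1514147846819) ≈ -0.067002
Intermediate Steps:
Function('T')(W, I) = Rational(-1, 283)
Pow(Add(Add(Mul(-446856, Pow(403243, -1)), Mul(-245600, Pow(Add(Mul(-213, -83), 101), -1))), Function('T')(-982, -902)), -1) = Pow(Add(Add(Mul(-446856, Pow(403243, -1)), Mul(-245600, Pow(Add(Mul(-213, -83), 101), -1))), Rational(-1, 283)), -1) = Pow(Add(Add(Mul(-446856, Rational(1, 403243)), Mul(-245600, Pow(Add(17679, 101), -1))), Rational(-1, 283)), -1) = Pow(Add(Add(Rational(-446856, 403243), Mul(-245600, Pow(17780, -1))), Rational(-1, 283)), -1) = Pow(Add(Add(Rational(-446856, 403243), Mul(-245600, Rational(1, 17780))), Rational(-1, 283)), -1) = Pow(Add(Add(Rational(-446856, 403243), Rational(-12280, 889)), Rational(-1, 283)), -1) = Pow(Add(Rational(-5349079024, 358483027), Rational(-1, 283)), -1) = Pow(Rational(-1514147846819, 101450696641), -1) = Rational(-101450696641, 1514147846819)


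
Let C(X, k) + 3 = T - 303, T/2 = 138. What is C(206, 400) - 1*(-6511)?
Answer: 6481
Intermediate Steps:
T = 276 (T = 2*138 = 276)
C(X, k) = -30 (C(X, k) = -3 + (276 - 303) = -3 - 27 = -30)
C(206, 400) - 1*(-6511) = -30 - 1*(-6511) = -30 + 6511 = 6481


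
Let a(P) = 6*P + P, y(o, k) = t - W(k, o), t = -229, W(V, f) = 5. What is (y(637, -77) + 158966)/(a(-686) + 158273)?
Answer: 158732/153471 ≈ 1.0343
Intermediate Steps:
y(o, k) = -234 (y(o, k) = -229 - 1*5 = -229 - 5 = -234)
a(P) = 7*P
(y(637, -77) + 158966)/(a(-686) + 158273) = (-234 + 158966)/(7*(-686) + 158273) = 158732/(-4802 + 158273) = 158732/153471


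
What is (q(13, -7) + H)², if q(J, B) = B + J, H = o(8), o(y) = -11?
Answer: 25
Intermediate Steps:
H = -11
(q(13, -7) + H)² = ((-7 + 13) - 11)² = (6 - 11)² = (-5)² = 25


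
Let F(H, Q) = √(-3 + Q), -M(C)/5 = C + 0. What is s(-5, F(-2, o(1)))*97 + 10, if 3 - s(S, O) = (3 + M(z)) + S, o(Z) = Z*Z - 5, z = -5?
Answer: -1930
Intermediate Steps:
M(C) = -5*C (M(C) = -5*(C + 0) = -5*C)
o(Z) = -5 + Z² (o(Z) = Z² - 5 = -5 + Z²)
s(S, O) = -25 - S (s(S, O) = 3 - ((3 - 5*(-5)) + S) = 3 - ((3 + 25) + S) = 3 - (28 + S) = 3 + (-28 - S) = -25 - S)
s(-5, F(-2, o(1)))*97 + 10 = (-25 - 1*(-5))*97 + 10 = (-25 + 5)*97 + 10 = -20*97 + 10 = -1940 + 10 = -1930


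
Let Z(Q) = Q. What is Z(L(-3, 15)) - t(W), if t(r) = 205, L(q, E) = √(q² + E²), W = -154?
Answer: -205 + 3*√26 ≈ -189.70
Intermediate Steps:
L(q, E) = √(E² + q²)
Z(L(-3, 15)) - t(W) = √(15² + (-3)²) - 1*205 = √(225 + 9) - 205 = √234 - 205 = 3*√26 - 205 = -205 + 3*√26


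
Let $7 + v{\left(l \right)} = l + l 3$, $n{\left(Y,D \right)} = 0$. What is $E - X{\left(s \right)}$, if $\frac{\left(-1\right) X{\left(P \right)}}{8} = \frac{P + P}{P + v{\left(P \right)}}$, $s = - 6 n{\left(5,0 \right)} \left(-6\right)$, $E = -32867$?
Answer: $-32867$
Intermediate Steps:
$v{\left(l \right)} = -7 + 4 l$ ($v{\left(l \right)} = -7 + \left(l + l 3\right) = -7 + \left(l + 3 l\right) = -7 + 4 l$)
$s = 0$ ($s = \left(-6\right) 0 \left(-6\right) = 0 \left(-6\right) = 0$)
$X{\left(P \right)} = - \frac{16 P}{-7 + 5 P}$ ($X{\left(P \right)} = - 8 \frac{P + P}{P + \left(-7 + 4 P\right)} = - 8 \frac{2 P}{-7 + 5 P} = - \frac{16 P}{-7 + 5 P}$)
$E - X{\left(s \right)} = -32867 - \left(-16\right) 0 \frac{1}{-7 + 5 \cdot 0} = -32867 - \left(-16\right) 0 \frac{1}{-7 + 0} = -32867 - \left(-16\right) 0 \frac{1}{-7} = -32867 - \left(-16\right) 0 \left(- \frac{1}{7}\right) = -32867 - 0 = -32867 + 0 = -32867$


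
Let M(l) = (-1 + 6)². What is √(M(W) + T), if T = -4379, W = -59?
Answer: I*√4354 ≈ 65.985*I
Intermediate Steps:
M(l) = 25 (M(l) = 5² = 25)
√(M(W) + T) = √(25 - 4379) = √(-4354) = I*√4354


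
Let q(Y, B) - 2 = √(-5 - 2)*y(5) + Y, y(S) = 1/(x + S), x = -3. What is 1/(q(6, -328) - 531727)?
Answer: -2126876/1130900379851 - 2*I*√7/1130900379851 ≈ -1.8807e-6 - 4.679e-12*I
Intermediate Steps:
y(S) = 1/(-3 + S)
q(Y, B) = 2 + Y + I*√7/2 (q(Y, B) = 2 + (√(-5 - 2)/(-3 + 5) + Y) = 2 + (√(-7)/2 + Y) = 2 + ((I*√7)*(½) + Y) = 2 + (I*√7/2 + Y) = 2 + (Y + I*√7/2) = 2 + Y + I*√7/2)
1/(q(6, -328) - 531727) = 1/((2 + 6 + I*√7/2) - 531727) = 1/((8 + I*√7/2) - 531727) = 1/(-531719 + I*√7/2)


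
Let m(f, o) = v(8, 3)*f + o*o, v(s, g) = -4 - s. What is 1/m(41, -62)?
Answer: 1/3352 ≈ 0.00029833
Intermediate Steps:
m(f, o) = o**2 - 12*f (m(f, o) = (-4 - 1*8)*f + o*o = (-4 - 8)*f + o**2 = -12*f + o**2 = o**2 - 12*f)
1/m(41, -62) = 1/((-62)**2 - 12*41) = 1/(3844 - 492) = 1/3352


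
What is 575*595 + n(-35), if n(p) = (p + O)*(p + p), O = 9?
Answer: 343945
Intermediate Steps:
n(p) = 2*p*(9 + p) (n(p) = (p + 9)*(p + p) = (9 + p)*(2*p) = 2*p*(9 + p))
575*595 + n(-35) = 575*595 + 2*(-35)*(9 - 35) = 342125 + 2*(-35)*(-26) = 342125 + 1820 = 343945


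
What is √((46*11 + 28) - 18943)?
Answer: I*√18409 ≈ 135.68*I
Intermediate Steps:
√((46*11 + 28) - 18943) = √((506 + 28) - 18943) = √(534 - 18943) = √(-18409) = I*√18409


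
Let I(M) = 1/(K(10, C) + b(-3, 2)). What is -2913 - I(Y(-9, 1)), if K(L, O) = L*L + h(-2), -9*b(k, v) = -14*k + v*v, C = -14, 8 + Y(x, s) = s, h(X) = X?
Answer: -2435277/836 ≈ -2913.0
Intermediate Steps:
Y(x, s) = -8 + s
b(k, v) = -v²/9 + 14*k/9 (b(k, v) = -(-14*k + v*v)/9 = -(-14*k + v²)/9 = -(v² - 14*k)/9 = -v²/9 + 14*k/9)
K(L, O) = -2 + L² (K(L, O) = L*L - 2 = L² - 2 = -2 + L²)
I(M) = 9/836 (I(M) = 1/((-2 + 10²) + (-⅑*2² + (14/9)*(-3))) = 1/((-2 + 100) + (-⅑*4 - 14/3)) = 1/(98 + (-4/9 - 14/3)) = 1/(98 - 46/9) = 1/(836/9) = 9/836)
-2913 - I(Y(-9, 1)) = -2913 - 1*9/836 = -2913 - 9/836 = -2435277/836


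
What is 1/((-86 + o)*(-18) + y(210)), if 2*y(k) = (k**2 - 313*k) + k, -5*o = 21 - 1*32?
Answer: -5/46008 ≈ -0.00010868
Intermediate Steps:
o = 11/5 (o = -(21 - 1*32)/5 = -(21 - 32)/5 = -1/5*(-11) = 11/5 ≈ 2.2000)
y(k) = k**2/2 - 156*k (y(k) = ((k**2 - 313*k) + k)/2 = (k**2 - 312*k)/2 = k**2/2 - 156*k)
1/((-86 + o)*(-18) + y(210)) = 1/((-86 + 11/5)*(-18) + (1/2)*210*(-312 + 210)) = 1/(-419/5*(-18) + (1/2)*210*(-102)) = 1/(7542/5 - 10710) = 1/(-46008/5) = -5/46008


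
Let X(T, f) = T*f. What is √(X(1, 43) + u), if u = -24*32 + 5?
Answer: 12*I*√5 ≈ 26.833*I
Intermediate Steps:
u = -763 (u = -768 + 5 = -763)
√(X(1, 43) + u) = √(1*43 - 763) = √(43 - 763) = √(-720) = 12*I*√5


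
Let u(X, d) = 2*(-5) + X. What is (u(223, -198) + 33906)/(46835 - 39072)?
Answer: 34119/7763 ≈ 4.3951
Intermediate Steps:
u(X, d) = -10 + X
(u(223, -198) + 33906)/(46835 - 39072) = ((-10 + 223) + 33906)/(46835 - 39072) = (213 + 33906)/7763 = 34119*(1/7763) = 34119/7763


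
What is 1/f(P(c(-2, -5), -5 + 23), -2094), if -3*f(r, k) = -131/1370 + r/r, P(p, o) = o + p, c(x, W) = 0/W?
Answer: -1370/413 ≈ -3.3172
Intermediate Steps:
c(x, W) = 0
f(r, k) = -413/1370 (f(r, k) = -(-131/1370 + r/r)/3 = -(-131*1/1370 + 1)/3 = -(-131/1370 + 1)/3 = -⅓*1239/1370 = -413/1370)
1/f(P(c(-2, -5), -5 + 23), -2094) = 1/(-413/1370) = -1370/413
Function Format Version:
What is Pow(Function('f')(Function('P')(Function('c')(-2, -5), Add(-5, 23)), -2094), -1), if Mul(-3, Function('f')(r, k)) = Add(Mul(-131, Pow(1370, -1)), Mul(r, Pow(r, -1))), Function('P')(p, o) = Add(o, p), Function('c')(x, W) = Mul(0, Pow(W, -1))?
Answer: Rational(-1370, 413) ≈ -3.3172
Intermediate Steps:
Function('c')(x, W) = 0
Function('f')(r, k) = Rational(-413, 1370) (Function('f')(r, k) = Mul(Rational(-1, 3), Add(Mul(-131, Pow(1370, -1)), Mul(r, Pow(r, -1)))) = Mul(Rational(-1, 3), Add(Mul(-131, Rational(1, 1370)), 1)) = Mul(Rational(-1, 3), Add(Rational(-131, 1370), 1)) = Mul(Rational(-1, 3), Rational(1239, 1370)) = Rational(-413, 1370))
Pow(Function('f')(Function('P')(Function('c')(-2, -5), Add(-5, 23)), -2094), -1) = Pow(Rational(-413, 1370), -1) = Rational(-1370, 413)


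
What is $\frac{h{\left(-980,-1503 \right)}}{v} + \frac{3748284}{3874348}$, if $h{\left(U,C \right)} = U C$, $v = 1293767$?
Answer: $\frac{2639022072237}{1253125897229} \approx 2.1059$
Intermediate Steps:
$h{\left(U,C \right)} = C U$
$\frac{h{\left(-980,-1503 \right)}}{v} + \frac{3748284}{3874348} = \frac{\left(-1503\right) \left(-980\right)}{1293767} + \frac{3748284}{3874348} = 1472940 \cdot \frac{1}{1293767} + 3748284 \cdot \frac{1}{3874348} = \frac{1472940}{1293767} + \frac{937071}{968587} = \frac{2639022072237}{1253125897229}$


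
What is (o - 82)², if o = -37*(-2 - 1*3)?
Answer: 10609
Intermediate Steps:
o = 185 (o = -37*(-2 - 3) = -37*(-5) = 185)
(o - 82)² = (185 - 82)² = 103² = 10609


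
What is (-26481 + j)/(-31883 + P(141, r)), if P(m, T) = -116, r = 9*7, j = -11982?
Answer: 38463/31999 ≈ 1.2020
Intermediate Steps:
r = 63
(-26481 + j)/(-31883 + P(141, r)) = (-26481 - 11982)/(-31883 - 116) = -38463/(-31999) = -38463*(-1/31999) = 38463/31999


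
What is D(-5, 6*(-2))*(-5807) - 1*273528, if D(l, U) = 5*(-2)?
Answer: -215458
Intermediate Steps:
D(l, U) = -10
D(-5, 6*(-2))*(-5807) - 1*273528 = -10*(-5807) - 1*273528 = 58070 - 273528 = -215458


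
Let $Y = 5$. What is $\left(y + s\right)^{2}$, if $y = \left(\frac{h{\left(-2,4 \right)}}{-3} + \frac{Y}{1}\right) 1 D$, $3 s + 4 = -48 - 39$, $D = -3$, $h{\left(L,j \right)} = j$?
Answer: $\frac{15376}{9} \approx 1708.4$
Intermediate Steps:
$s = - \frac{91}{3}$ ($s = - \frac{4}{3} + \frac{-48 - 39}{3} = - \frac{4}{3} + \frac{1}{3} \left(-87\right) = - \frac{4}{3} - 29 = - \frac{91}{3} \approx -30.333$)
$y = -11$ ($y = \left(\frac{4}{-3} + \frac{5}{1}\right) 1 \left(-3\right) = \left(4 \left(- \frac{1}{3}\right) + 5 \cdot 1\right) 1 \left(-3\right) = \left(- \frac{4}{3} + 5\right) 1 \left(-3\right) = \frac{11}{3} \cdot 1 \left(-3\right) = \frac{11}{3} \left(-3\right) = -11$)
$\left(y + s\right)^{2} = \left(-11 - \frac{91}{3}\right)^{2} = \left(- \frac{124}{3}\right)^{2} = \frac{15376}{9}$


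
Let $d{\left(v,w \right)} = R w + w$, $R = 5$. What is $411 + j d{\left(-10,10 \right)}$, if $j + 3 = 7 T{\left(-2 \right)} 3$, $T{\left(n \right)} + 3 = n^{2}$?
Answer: $1491$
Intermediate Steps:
$d{\left(v,w \right)} = 6 w$ ($d{\left(v,w \right)} = 5 w + w = 6 w$)
$T{\left(n \right)} = -3 + n^{2}$
$j = 18$ ($j = -3 + 7 \left(-3 + \left(-2\right)^{2}\right) 3 = -3 + 7 \left(-3 + 4\right) 3 = -3 + 7 \cdot 1 \cdot 3 = -3 + 7 \cdot 3 = -3 + 21 = 18$)
$411 + j d{\left(-10,10 \right)} = 411 + 18 \cdot 6 \cdot 10 = 411 + 18 \cdot 60 = 411 + 1080 = 1491$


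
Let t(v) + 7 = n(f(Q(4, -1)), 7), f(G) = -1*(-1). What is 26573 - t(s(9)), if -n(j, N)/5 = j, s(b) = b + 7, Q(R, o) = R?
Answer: 26585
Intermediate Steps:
s(b) = 7 + b
f(G) = 1
n(j, N) = -5*j
t(v) = -12 (t(v) = -7 - 5*1 = -7 - 5 = -12)
26573 - t(s(9)) = 26573 - 1*(-12) = 26573 + 12 = 26585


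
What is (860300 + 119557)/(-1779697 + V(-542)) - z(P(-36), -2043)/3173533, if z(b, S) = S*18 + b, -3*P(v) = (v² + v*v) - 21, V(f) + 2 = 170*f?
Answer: -276288122852/540031167017 ≈ -0.51161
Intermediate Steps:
V(f) = -2 + 170*f
P(v) = 7 - 2*v²/3 (P(v) = -((v² + v*v) - 21)/3 = -((v² + v²) - 21)/3 = -(2*v² - 21)/3 = -(-21 + 2*v²)/3 = 7 - 2*v²/3)
z(b, S) = b + 18*S (z(b, S) = 18*S + b = b + 18*S)
(860300 + 119557)/(-1779697 + V(-542)) - z(P(-36), -2043)/3173533 = (860300 + 119557)/(-1779697 + (-2 + 170*(-542))) - ((7 - ⅔*(-36)²) + 18*(-2043))/3173533 = 979857/(-1779697 + (-2 - 92140)) - ((7 - ⅔*1296) - 36774)/3173533 = 979857/(-1779697 - 92142) - ((7 - 864) - 36774)/3173533 = 979857/(-1871839) - (-857 - 36774)/3173533 = 979857*(-1/1871839) - (-37631)/3173533 = -979857/1871839 - 1*(-3421/288503) = -979857/1871839 + 3421/288503 = -276288122852/540031167017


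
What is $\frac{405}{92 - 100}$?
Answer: $- \frac{405}{8} \approx -50.625$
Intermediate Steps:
$\frac{405}{92 - 100} = \frac{405}{-8} = 405 \left(- \frac{1}{8}\right) = - \frac{405}{8}$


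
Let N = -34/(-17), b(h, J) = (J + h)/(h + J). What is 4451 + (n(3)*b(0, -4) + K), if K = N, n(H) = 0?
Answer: 4453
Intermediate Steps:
b(h, J) = 1 (b(h, J) = (J + h)/(J + h) = 1)
N = 2 (N = -34*(-1/17) = 2)
K = 2
4451 + (n(3)*b(0, -4) + K) = 4451 + (0*1 + 2) = 4451 + (0 + 2) = 4451 + 2 = 4453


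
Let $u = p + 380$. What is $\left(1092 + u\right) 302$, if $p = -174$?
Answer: $391996$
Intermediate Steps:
$u = 206$ ($u = -174 + 380 = 206$)
$\left(1092 + u\right) 302 = \left(1092 + 206\right) 302 = 1298 \cdot 302 = 391996$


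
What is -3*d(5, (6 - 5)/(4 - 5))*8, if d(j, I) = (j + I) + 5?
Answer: -216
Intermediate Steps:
d(j, I) = 5 + I + j (d(j, I) = (I + j) + 5 = 5 + I + j)
-3*d(5, (6 - 5)/(4 - 5))*8 = -3*(5 + (6 - 5)/(4 - 5) + 5)*8 = -3*(5 + 1/(-1) + 5)*8 = -3*(5 + 1*(-1) + 5)*8 = -3*(5 - 1 + 5)*8 = -3*9*8 = -27*8 = -216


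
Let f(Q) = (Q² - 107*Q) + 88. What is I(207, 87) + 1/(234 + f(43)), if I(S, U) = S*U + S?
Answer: 44264879/2430 ≈ 18216.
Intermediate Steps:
I(S, U) = S + S*U
f(Q) = 88 + Q² - 107*Q
I(207, 87) + 1/(234 + f(43)) = 207*(1 + 87) + 1/(234 + (88 + 43² - 107*43)) = 207*88 + 1/(234 + (88 + 1849 - 4601)) = 18216 + 1/(234 - 2664) = 18216 + 1/(-2430) = 18216 - 1/2430 = 44264879/2430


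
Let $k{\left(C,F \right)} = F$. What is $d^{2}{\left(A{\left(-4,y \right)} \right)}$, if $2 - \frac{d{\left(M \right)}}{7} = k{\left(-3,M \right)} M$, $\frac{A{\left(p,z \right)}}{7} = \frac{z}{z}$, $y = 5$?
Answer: $108241$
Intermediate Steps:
$A{\left(p,z \right)} = 7$ ($A{\left(p,z \right)} = 7 \frac{z}{z} = 7 \cdot 1 = 7$)
$d{\left(M \right)} = 14 - 7 M^{2}$ ($d{\left(M \right)} = 14 - 7 M M = 14 - 7 M^{2}$)
$d^{2}{\left(A{\left(-4,y \right)} \right)} = \left(14 - 7 \cdot 7^{2}\right)^{2} = \left(14 - 343\right)^{2} = \left(-329\right)^{2} = 108241$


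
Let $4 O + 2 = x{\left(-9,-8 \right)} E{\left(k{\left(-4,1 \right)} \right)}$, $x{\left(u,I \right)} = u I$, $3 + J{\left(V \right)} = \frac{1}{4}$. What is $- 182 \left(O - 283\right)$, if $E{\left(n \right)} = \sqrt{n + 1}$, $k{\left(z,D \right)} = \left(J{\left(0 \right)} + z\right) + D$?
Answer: $51597 - 1638 i \sqrt{19} \approx 51597.0 - 7139.9 i$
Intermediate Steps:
$J{\left(V \right)} = - \frac{11}{4}$ ($J{\left(V \right)} = -3 + \frac{1}{4} = - \frac{11}{4}$)
$k{\left(z,D \right)} = - \frac{11}{4} + D + z$ ($k{\left(z,D \right)} = \left(- \frac{11}{4} + z\right) + D = - \frac{11}{4} + D + z$)
$x{\left(u,I \right)} = I u$
$E{\left(n \right)} = \sqrt{1 + n}$
$O = - \frac{1}{2} + 9 i \sqrt{19}$ ($O = - \frac{1}{2} + \frac{\left(-8\right) \left(-9\right) \sqrt{1 - \frac{23}{4}}}{4} = - \frac{1}{2} + \frac{72 \sqrt{1 - \frac{23}{4}}}{4} = - \frac{1}{2} + \frac{72 \sqrt{- \frac{19}{4}}}{4} = - \frac{1}{2} + \frac{72 \frac{i \sqrt{19}}{2}}{4} = - \frac{1}{2} + \frac{36 i \sqrt{19}}{4} = - \frac{1}{2} + 9 i \sqrt{19} \approx -0.5 + 39.23 i$)
$- 182 \left(O - 283\right) = - 182 \left(\left(- \frac{1}{2} + 9 i \sqrt{19}\right) - 283\right) = - 182 \left(- \frac{567}{2} + 9 i \sqrt{19}\right) = 51597 - 1638 i \sqrt{19}$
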